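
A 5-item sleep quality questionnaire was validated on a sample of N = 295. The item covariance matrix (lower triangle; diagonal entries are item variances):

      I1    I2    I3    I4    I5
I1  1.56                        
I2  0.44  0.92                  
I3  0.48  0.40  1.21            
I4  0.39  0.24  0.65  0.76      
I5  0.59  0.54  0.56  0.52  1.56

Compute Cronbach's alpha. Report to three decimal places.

Σσᵢ² = 1.56 + 0.92 + 1.21 + 0.76 + 1.56 = 6.01
Σ_{i<j} σ_ij = 4.81
Var(T) = 6.01 + 2 × 4.81 = 15.63
α = (k/(k−1))·(1 − Σσᵢ²/Var(T)) = (5/4)·(1 − 6.01/15.63) = 0.769

Cronbach's alpha = 0.769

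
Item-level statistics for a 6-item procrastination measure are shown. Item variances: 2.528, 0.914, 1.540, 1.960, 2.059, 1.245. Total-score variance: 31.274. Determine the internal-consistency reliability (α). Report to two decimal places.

α = 0.81

Σσ²ᵢ = 2.528 + 0.914 + 1.540 + 1.960 + 2.059 + 1.245 = 10.246
α = (k/(k−1))·(1 − Σσ²ᵢ/total variance) = (6/5)·(1 − 10.246/31.274) = 0.81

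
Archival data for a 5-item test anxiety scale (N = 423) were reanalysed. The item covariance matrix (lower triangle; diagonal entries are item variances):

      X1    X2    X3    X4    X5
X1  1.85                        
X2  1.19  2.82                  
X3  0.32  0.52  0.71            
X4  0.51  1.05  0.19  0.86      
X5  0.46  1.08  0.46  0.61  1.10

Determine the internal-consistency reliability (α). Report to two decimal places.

α = 0.79

Σσ²ᵢ = 1.85 + 2.82 + 0.71 + 0.86 + 1.10 = 7.34
Σ_{i<j} σ_ij = 6.39
σ²_total = 7.34 + 2 × 6.39 = 20.12
α = (k/(k−1))·(1 − Σσ²ᵢ/σ²_total) = (5/4)·(1 − 7.34/20.12) = 0.79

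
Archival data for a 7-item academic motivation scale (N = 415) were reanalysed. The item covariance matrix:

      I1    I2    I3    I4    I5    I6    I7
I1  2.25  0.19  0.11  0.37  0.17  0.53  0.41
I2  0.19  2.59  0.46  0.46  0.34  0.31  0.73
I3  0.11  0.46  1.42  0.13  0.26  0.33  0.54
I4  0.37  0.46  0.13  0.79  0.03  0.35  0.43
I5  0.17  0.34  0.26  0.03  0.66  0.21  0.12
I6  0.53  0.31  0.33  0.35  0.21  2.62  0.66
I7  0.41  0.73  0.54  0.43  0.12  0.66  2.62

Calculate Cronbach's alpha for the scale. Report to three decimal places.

Σσ²ᵢ = 2.25 + 2.59 + 1.42 + 0.79 + 0.66 + 2.62 + 2.62 = 12.95
Σ_{i<j} σ_ij = 7.14
σ²_total = 12.95 + 2 × 7.14 = 27.23
α = (k/(k−1))·(1 − Σσ²ᵢ/σ²_total) = (7/6)·(1 − 12.95/27.23) = 0.612

Cronbach's alpha = 0.612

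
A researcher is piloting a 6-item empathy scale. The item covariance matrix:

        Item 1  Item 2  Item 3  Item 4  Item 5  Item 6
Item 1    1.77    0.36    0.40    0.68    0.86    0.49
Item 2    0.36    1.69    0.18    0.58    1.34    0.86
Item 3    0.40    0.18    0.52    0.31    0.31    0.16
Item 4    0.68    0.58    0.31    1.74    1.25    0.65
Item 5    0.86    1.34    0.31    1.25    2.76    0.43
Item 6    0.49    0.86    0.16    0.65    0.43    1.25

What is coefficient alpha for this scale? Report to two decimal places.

sum of item variances = 1.77 + 1.69 + 0.52 + 1.74 + 2.76 + 1.25 = 9.73
Sum of off-diagonal covariances = 8.86
σ²_total = 9.73 + 2 × 8.86 = 27.45
α = (k/(k−1))·(1 − sum of item variances/σ²_total) = (6/5)·(1 − 9.73/27.45) = 0.77

coefficient alpha = 0.77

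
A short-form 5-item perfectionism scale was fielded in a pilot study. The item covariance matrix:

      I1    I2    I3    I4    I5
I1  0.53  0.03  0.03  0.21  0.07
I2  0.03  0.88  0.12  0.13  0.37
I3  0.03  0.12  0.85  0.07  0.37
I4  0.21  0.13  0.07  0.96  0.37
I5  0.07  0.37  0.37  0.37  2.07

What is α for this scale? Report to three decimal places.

α = 0.501

Σσ²ᵢ = 0.53 + 0.88 + 0.85 + 0.96 + 2.07 = 5.29
Σ_{i<j} σ_ij = 1.77
total variance = 5.29 + 2 × 1.77 = 8.83
α = (k/(k−1))·(1 − Σσ²ᵢ/total variance) = (5/4)·(1 − 5.29/8.83) = 0.501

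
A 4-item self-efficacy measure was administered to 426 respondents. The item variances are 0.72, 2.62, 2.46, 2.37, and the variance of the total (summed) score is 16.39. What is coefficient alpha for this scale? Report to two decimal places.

coefficient alpha = 0.67

Σσᵢ² = 0.72 + 2.62 + 2.46 + 2.37 = 8.17
α = (k/(k−1))·(1 − Σσᵢ²/Var(T)) = (4/3)·(1 − 8.17/16.39) = 0.67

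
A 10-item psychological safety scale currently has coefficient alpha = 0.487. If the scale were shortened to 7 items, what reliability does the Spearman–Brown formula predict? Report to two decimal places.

Length factor m = 7/10 = 0.7000
α' = m·α / (1 − (1−m)·α)
   = 7/10 × 0.487 / (1 − (1 − 7/10) × 0.487)
   = 0.3409 / 0.8539 = 0.40

predicted reliability = 0.40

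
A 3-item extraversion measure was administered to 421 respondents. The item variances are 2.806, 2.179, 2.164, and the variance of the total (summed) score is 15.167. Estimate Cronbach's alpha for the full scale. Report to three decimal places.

Cronbach's alpha = 0.793

ΣVar(i) = 2.806 + 2.179 + 2.164 = 7.149
α = (k/(k−1))·(1 − ΣVar(i)/σ²_T) = (3/2)·(1 − 7.149/15.167) = 0.793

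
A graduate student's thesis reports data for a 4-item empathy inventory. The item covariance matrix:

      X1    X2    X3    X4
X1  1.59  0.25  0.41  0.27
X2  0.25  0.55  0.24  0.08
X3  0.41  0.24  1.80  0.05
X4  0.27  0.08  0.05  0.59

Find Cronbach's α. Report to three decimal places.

Cronbach's α = 0.486

Σσ²ᵢ = 1.59 + 0.55 + 1.80 + 0.59 = 4.53
Sum of off-diagonal covariances = 1.30
σ²_total = 4.53 + 2 × 1.30 = 7.13
α = (k/(k−1))·(1 − Σσ²ᵢ/σ²_total) = (4/3)·(1 − 4.53/7.13) = 0.486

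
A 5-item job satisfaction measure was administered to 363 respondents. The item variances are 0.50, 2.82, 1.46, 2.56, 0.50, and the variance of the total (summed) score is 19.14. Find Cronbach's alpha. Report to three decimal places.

Cronbach's alpha = 0.738

sum of item variances = 0.50 + 2.82 + 1.46 + 2.56 + 0.50 = 7.84
α = (k/(k−1))·(1 − sum of item variances/σ²_total) = (5/4)·(1 − 7.84/19.14) = 0.738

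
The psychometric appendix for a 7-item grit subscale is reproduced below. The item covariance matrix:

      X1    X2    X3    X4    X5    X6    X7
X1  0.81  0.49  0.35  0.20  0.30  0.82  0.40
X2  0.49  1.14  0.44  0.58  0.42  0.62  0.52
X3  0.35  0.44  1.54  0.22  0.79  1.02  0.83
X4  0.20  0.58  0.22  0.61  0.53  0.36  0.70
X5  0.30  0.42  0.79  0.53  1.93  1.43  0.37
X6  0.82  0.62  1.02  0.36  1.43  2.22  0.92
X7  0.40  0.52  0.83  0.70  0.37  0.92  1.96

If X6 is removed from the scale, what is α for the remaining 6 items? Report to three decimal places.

Remaining items: X1, X2, X3, X4, X5, X7 (k = 6).
ΣVar(i) = 0.81 + 1.14 + 1.54 + 0.61 + 1.93 + 1.96 = 7.99
Var(T) = 7.99 + 2 × 7.14 = 22.27
α (item deleted) = (6/5)·(1 − 7.99/22.27) = 0.769

α = 0.769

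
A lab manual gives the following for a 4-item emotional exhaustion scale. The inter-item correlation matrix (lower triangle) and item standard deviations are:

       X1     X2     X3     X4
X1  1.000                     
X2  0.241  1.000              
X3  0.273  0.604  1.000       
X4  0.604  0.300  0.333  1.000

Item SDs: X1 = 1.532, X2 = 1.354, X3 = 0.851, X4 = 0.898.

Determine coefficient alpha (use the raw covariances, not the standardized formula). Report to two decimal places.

coefficient alpha = 0.68

Σσ²ᵢ = 1.532² + 1.354² + 0.851² + 0.898² = 5.7109
Covariances σ_ij = r_ij · s_i · s_j:
  σ(X1,X2) = 0.241 × 1.532 × 1.354 = 0.4999
  σ(X1,X3) = 0.273 × 1.532 × 0.851 = 0.3559
  σ(X1,X4) = 0.604 × 1.532 × 0.898 = 0.8309
  σ(X2,X3) = 0.604 × 1.354 × 0.851 = 0.6960
  σ(X2,X4) = 0.300 × 1.354 × 0.898 = 0.3648
  σ(X3,X4) = 0.333 × 0.851 × 0.898 = 0.2545
σ²_T = Σσ²ᵢ + 2·Σσ_ij = 5.7109 + 2 × 3.0020 = 11.7149
α = (4/3)·(1 − 5.7109/11.7149) = 0.68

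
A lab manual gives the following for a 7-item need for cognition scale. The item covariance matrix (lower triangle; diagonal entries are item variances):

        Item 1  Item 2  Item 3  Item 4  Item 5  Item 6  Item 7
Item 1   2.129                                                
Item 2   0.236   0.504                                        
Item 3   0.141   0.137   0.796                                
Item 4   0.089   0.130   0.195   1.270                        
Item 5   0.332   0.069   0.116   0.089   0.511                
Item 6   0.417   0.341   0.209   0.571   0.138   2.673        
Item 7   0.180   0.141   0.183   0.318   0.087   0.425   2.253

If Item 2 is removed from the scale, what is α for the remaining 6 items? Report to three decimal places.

α = 0.504

Remaining items: Item 1, Item 3, Item 4, Item 5, Item 6, Item 7 (k = 6).
sum of item variances = 2.129 + 0.796 + 1.270 + 0.511 + 2.673 + 2.253 = 9.632
Var(T) = 9.632 + 2 × 3.490 = 16.612
α (item deleted) = (6/5)·(1 − 9.632/16.612) = 0.504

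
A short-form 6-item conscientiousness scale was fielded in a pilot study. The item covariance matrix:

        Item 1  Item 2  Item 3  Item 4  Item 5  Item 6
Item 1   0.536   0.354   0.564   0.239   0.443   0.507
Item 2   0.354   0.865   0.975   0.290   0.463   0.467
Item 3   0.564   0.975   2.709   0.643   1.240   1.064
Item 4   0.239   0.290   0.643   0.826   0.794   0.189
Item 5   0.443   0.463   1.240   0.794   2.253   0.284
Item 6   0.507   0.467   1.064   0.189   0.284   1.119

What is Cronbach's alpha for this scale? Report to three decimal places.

α = 0.807

Σσ²ᵢ = 0.536 + 0.865 + 2.709 + 0.826 + 2.253 + 1.119 = 8.308
Sum of the distinct covariances = 8.516
σ²_total = 8.308 + 2 × 8.516 = 25.340
α = (k/(k−1))·(1 − Σσ²ᵢ/σ²_total) = (6/5)·(1 − 8.308/25.340) = 0.807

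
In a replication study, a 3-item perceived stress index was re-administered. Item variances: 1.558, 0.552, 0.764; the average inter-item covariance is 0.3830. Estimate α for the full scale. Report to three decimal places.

α = 0.666

sum of item variances = 1.558 + 0.552 + 0.764 = 2.874
Sum of the 3 distinct covariances = 3 × 0.3830 = 1.1490
σ²_total = sum of item variances + 2·Σcov = 2.874 + 2 × 1.1490 = 5.1720
α = (3/2)·(1 − 2.874/5.1720) = 0.666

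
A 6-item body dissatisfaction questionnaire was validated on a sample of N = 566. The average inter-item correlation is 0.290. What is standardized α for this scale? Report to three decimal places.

Standardized α = k·r̄ / (1 + (k−1)·r̄) = 6 × 0.290 / (1 + 5 × 0.290)
  = 1.7400 / 2.4500 = 0.710

standardized α = 0.710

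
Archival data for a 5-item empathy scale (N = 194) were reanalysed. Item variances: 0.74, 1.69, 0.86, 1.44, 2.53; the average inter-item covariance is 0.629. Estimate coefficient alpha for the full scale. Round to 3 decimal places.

Σσᵢ² = 0.74 + 1.69 + 0.86 + 1.44 + 2.53 = 7.26
Sum of the 10 distinct covariances = 10 × 0.629 = 6.290
σ²_T = Σσᵢ² + 2·Σcov = 7.26 + 2 × 6.290 = 19.840
α = (5/4)·(1 − 7.26/19.840) = 0.793

coefficient alpha = 0.793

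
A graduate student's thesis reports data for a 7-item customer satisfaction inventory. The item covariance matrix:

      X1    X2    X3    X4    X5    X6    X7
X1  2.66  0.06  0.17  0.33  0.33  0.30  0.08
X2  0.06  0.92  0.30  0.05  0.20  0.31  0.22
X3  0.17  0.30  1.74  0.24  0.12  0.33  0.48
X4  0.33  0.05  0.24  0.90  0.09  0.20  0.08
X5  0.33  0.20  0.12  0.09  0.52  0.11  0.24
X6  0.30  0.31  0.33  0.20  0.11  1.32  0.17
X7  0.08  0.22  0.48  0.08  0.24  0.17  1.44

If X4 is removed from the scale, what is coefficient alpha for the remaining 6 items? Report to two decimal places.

Remaining items: X1, X2, X3, X5, X6, X7 (k = 6).
Σσᵢ² = 2.66 + 0.92 + 1.74 + 0.52 + 1.32 + 1.44 = 8.60
Var(T) = 8.60 + 2 × 3.42 = 15.44
α (item deleted) = (6/5)·(1 − 8.60/15.44) = 0.53

coefficient alpha = 0.53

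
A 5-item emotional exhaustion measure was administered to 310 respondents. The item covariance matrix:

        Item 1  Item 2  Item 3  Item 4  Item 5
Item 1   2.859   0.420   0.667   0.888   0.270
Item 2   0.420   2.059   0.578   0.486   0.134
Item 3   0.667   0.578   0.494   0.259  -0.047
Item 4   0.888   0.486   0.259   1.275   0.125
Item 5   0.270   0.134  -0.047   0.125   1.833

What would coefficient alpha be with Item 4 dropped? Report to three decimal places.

α = 0.478

Remaining items: Item 1, Item 2, Item 3, Item 5 (k = 4).
Σσᵢ² = 2.859 + 2.059 + 0.494 + 1.833 = 7.245
total variance = 7.245 + 2 × 2.022 = 11.289
α (item deleted) = (4/3)·(1 − 7.245/11.289) = 0.478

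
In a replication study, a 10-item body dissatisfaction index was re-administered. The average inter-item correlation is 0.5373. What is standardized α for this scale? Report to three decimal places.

standardized α = 0.921

Standardized α = k·r̄ / (1 + (k−1)·r̄) = 10 × 0.5373 / (1 + 9 × 0.5373)
  = 5.3730 / 5.8357 = 0.921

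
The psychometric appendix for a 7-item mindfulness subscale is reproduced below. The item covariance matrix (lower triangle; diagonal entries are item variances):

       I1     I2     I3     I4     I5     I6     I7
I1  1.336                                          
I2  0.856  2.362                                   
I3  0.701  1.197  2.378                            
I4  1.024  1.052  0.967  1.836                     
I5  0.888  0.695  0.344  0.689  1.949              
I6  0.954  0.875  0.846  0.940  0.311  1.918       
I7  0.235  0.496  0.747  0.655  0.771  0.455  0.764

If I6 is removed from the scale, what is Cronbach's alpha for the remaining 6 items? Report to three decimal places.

Remaining items: I1, I2, I3, I4, I5, I7 (k = 6).
Σσ²ᵢ = 1.336 + 2.362 + 2.378 + 1.836 + 1.949 + 0.764 = 10.625
σ²_total = 10.625 + 2 × 11.317 = 33.259
α (item deleted) = (6/5)·(1 − 10.625/33.259) = 0.817

Cronbach's alpha = 0.817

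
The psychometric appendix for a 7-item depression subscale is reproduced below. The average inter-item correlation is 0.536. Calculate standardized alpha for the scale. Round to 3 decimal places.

α = 0.890

Standardized α = k·r̄ / (1 + (k−1)·r̄) = 7 × 0.536 / (1 + 6 × 0.536)
  = 3.7520 / 4.2160 = 0.890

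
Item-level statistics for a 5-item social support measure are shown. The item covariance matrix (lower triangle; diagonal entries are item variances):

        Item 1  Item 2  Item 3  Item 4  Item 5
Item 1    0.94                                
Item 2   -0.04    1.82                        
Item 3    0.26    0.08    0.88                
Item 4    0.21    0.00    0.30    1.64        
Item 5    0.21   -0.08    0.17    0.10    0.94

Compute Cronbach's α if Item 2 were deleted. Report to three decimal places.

Cronbach's α = 0.483

Remaining items: Item 1, Item 3, Item 4, Item 5 (k = 4).
Σσ²ᵢ = 0.94 + 0.88 + 1.64 + 0.94 = 4.40
Var(T) = 4.40 + 2 × 1.25 = 6.90
α (item deleted) = (4/3)·(1 − 4.40/6.90) = 0.483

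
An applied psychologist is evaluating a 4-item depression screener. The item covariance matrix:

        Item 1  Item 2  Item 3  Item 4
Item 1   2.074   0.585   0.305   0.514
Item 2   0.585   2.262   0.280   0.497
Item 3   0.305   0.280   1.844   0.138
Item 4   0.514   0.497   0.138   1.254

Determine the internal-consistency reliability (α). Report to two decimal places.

α = 0.51

Σσ²ᵢ = 2.074 + 2.262 + 1.844 + 1.254 = 7.434
Sum of off-diagonal covariances = 2.319
total variance = 7.434 + 2 × 2.319 = 12.072
α = (k/(k−1))·(1 − Σσ²ᵢ/total variance) = (4/3)·(1 − 7.434/12.072) = 0.51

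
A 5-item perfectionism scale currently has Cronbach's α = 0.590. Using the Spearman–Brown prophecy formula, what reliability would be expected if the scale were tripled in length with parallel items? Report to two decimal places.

predicted reliability = 0.81

Length factor m = 3
α' = m·α / (1 + (m−1)·α)
   = 3 × 0.590 / (1 + (3 − 1) × 0.590)
   = 1.7700 / 2.1800 = 0.81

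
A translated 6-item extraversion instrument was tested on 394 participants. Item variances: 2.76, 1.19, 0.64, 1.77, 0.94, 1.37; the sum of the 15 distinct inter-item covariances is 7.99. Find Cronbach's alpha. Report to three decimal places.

Cronbach's alpha = 0.778

ΣVar(i) = 2.76 + 1.19 + 0.64 + 1.77 + 0.94 + 1.37 = 8.67
Sum of distinct covariances = 7.99
total variance = ΣVar(i) + 2·Σcov = 8.67 + 2 × 7.99 = 24.65
α = (6/5)·(1 − 8.67/24.65) = 0.778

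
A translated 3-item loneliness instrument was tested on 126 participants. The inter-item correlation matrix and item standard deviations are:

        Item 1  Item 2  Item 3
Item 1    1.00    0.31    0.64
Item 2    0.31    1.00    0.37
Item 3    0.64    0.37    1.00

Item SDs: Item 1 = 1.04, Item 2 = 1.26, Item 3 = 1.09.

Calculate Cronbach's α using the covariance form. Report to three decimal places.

Σσ²ᵢ = 1.04² + 1.26² + 1.09² = 3.8573
Covariances σ_ij = r_ij · s_i · s_j:
  σ(Item 1,Item 2) = 0.31 × 1.04 × 1.26 = 0.4062
  σ(Item 1,Item 3) = 0.64 × 1.04 × 1.09 = 0.7255
  σ(Item 2,Item 3) = 0.37 × 1.26 × 1.09 = 0.5082
σ²_T = Σσ²ᵢ + 2·Σσ_ij = 3.8573 + 2 × 1.6399 = 7.1371
α = (3/2)·(1 − 3.8573/7.1371) = 0.689

Cronbach's α = 0.689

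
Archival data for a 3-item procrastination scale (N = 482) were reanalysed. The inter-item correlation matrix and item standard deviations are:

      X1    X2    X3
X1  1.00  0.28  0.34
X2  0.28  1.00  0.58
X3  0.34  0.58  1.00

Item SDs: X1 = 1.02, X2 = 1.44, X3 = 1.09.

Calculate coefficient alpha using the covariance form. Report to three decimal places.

α = 0.662

Σσ²ᵢ = 1.02² + 1.44² + 1.09² = 4.3021
Covariances σ_ij = r_ij · s_i · s_j:
  σ(X1,X2) = 0.28 × 1.02 × 1.44 = 0.4113
  σ(X1,X3) = 0.34 × 1.02 × 1.09 = 0.3780
  σ(X2,X3) = 0.58 × 1.44 × 1.09 = 0.9104
σ²_T = Σσ²ᵢ + 2·Σσ_ij = 4.3021 + 2 × 1.6997 = 7.7015
α = (3/2)·(1 − 4.3021/7.7015) = 0.662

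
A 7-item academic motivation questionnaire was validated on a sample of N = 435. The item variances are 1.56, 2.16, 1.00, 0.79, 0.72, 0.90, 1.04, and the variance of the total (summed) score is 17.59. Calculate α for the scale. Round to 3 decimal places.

sum of item variances = 1.56 + 2.16 + 1.00 + 0.79 + 0.72 + 0.90 + 1.04 = 8.17
α = (k/(k−1))·(1 − sum of item variances/σ²_T) = (7/6)·(1 − 8.17/17.59) = 0.625

α = 0.625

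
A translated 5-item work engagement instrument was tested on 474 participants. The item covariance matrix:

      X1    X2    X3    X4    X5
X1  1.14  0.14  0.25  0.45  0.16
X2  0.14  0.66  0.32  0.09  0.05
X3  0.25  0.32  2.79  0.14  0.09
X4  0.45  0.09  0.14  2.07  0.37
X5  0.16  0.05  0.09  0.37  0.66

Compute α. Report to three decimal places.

α = 0.450

sum of item variances = 1.14 + 0.66 + 2.79 + 2.07 + 0.66 = 7.32
Sum of off-diagonal covariances = 2.06
σ²_T = 7.32 + 2 × 2.06 = 11.44
α = (k/(k−1))·(1 − sum of item variances/σ²_T) = (5/4)·(1 − 7.32/11.44) = 0.450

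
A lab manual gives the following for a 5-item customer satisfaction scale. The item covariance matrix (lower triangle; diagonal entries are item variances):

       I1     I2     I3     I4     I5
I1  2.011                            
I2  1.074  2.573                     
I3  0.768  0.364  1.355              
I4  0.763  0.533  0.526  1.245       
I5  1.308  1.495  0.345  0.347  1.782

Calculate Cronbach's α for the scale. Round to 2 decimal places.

α = 0.78

ΣVar(i) = 2.011 + 2.573 + 1.355 + 1.245 + 1.782 = 8.966
Sum of the distinct covariances = 7.523
σ²_T = 8.966 + 2 × 7.523 = 24.012
α = (k/(k−1))·(1 − ΣVar(i)/σ²_T) = (5/4)·(1 − 8.966/24.012) = 0.78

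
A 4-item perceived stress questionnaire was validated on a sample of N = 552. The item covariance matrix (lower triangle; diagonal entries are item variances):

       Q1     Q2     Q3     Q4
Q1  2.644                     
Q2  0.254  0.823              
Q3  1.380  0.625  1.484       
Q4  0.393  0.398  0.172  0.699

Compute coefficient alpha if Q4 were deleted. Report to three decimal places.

α = 0.716

Remaining items: Q1, Q2, Q3 (k = 3).
Σσᵢ² = 2.644 + 0.823 + 1.484 = 4.951
σ²_T = 4.951 + 2 × 2.259 = 9.469
α (item deleted) = (3/2)·(1 − 4.951/9.469) = 0.716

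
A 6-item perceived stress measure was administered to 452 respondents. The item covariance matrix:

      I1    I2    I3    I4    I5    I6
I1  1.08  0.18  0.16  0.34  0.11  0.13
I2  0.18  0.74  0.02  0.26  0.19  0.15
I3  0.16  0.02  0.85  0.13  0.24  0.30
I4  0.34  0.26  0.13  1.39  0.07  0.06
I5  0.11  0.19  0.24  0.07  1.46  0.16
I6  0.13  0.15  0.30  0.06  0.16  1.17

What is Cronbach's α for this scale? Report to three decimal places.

Cronbach's α = 0.513

Σσ²ᵢ = 1.08 + 0.74 + 0.85 + 1.39 + 1.46 + 1.17 = 6.69
Sum of off-diagonal covariances = 2.50
Var(T) = 6.69 + 2 × 2.50 = 11.69
α = (k/(k−1))·(1 − Σσ²ᵢ/Var(T)) = (6/5)·(1 − 6.69/11.69) = 0.513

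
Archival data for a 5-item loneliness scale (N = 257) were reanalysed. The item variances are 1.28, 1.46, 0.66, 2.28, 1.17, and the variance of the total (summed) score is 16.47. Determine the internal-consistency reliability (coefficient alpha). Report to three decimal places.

ΣVar(i) = 1.28 + 1.46 + 0.66 + 2.28 + 1.17 = 6.85
α = (k/(k−1))·(1 − ΣVar(i)/σ²_total) = (5/4)·(1 − 6.85/16.47) = 0.730

α = 0.730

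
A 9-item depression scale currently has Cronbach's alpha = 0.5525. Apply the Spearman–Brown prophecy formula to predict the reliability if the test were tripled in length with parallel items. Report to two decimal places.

Length factor m = 3
α' = m·α / (1 + (m−1)·α)
   = 3 × 0.5525 / (1 + (3 − 1) × 0.5525)
   = 1.6575 / 2.1050 = 0.79

predicted reliability = 0.79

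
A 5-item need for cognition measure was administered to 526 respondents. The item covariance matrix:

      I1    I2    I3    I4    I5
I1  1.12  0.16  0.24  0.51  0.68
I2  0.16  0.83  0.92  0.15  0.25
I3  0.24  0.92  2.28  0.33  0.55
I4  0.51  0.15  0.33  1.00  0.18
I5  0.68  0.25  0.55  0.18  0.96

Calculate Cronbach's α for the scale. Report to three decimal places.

Σσ²ᵢ = 1.12 + 0.83 + 2.28 + 1.00 + 0.96 = 6.19
Σ_{i<j} σ_ij = 3.97
σ²_total = 6.19 + 2 × 3.97 = 14.13
α = (k/(k−1))·(1 − Σσ²ᵢ/σ²_total) = (5/4)·(1 − 6.19/14.13) = 0.702

α = 0.702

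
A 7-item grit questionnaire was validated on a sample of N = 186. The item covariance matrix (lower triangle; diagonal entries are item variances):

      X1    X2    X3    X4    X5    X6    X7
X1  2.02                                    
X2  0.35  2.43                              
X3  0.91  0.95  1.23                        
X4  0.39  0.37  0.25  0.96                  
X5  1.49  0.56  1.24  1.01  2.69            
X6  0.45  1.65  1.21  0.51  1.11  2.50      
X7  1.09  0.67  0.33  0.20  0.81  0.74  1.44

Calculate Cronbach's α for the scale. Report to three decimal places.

α = 0.829

Σσ²ᵢ = 2.02 + 2.43 + 1.23 + 0.96 + 2.69 + 2.50 + 1.44 = 13.27
Σ_{i<j} σ_ij = 16.29
Var(T) = 13.27 + 2 × 16.29 = 45.85
α = (k/(k−1))·(1 − Σσ²ᵢ/Var(T)) = (7/6)·(1 − 13.27/45.85) = 0.829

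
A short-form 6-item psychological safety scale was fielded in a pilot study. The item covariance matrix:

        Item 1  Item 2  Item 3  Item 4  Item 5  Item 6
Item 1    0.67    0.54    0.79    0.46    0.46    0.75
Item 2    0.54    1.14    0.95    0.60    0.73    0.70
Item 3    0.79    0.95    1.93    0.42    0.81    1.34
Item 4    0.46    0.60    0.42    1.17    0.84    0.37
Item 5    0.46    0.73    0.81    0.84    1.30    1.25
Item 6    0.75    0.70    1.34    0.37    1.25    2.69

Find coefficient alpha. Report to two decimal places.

ΣVar(i) = 0.67 + 1.14 + 1.93 + 1.17 + 1.30 + 2.69 = 8.90
Σ_{i<j} σ_ij = 11.01
total variance = 8.90 + 2 × 11.01 = 30.92
α = (k/(k−1))·(1 − ΣVar(i)/total variance) = (6/5)·(1 − 8.90/30.92) = 0.85

α = 0.85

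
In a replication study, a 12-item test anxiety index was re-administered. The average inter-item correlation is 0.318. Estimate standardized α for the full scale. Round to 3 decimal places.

Standardized α = k·r̄ / (1 + (k−1)·r̄) = 12 × 0.318 / (1 + 11 × 0.318)
  = 3.8160 / 4.4980 = 0.848

standardized α = 0.848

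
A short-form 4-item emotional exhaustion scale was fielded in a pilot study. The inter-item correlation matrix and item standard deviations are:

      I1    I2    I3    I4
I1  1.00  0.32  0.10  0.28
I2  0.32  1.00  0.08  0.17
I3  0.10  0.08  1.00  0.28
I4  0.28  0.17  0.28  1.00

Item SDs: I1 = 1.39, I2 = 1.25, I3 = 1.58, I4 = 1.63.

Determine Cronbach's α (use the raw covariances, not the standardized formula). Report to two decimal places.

Σσ²ᵢ = 1.39² + 1.25² + 1.58² + 1.63² = 8.6479
Covariances σ_ij = r_ij · s_i · s_j:
  σ(I1,I2) = 0.32 × 1.39 × 1.25 = 0.5560
  σ(I1,I3) = 0.10 × 1.39 × 1.58 = 0.2196
  σ(I1,I4) = 0.28 × 1.39 × 1.63 = 0.6344
  σ(I2,I3) = 0.08 × 1.25 × 1.58 = 0.1580
  σ(I2,I4) = 0.17 × 1.25 × 1.63 = 0.3464
  σ(I3,I4) = 0.28 × 1.58 × 1.63 = 0.7211
σ²_T = Σσ²ᵢ + 2·Σσ_ij = 8.6479 + 2 × 2.6355 = 13.9189
α = (4/3)·(1 − 8.6479/13.9189) = 0.50

α = 0.50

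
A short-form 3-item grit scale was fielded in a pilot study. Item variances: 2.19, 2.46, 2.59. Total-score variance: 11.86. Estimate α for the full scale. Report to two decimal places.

ΣVar(i) = 2.19 + 2.46 + 2.59 = 7.24
α = (k/(k−1))·(1 − ΣVar(i)/total variance) = (3/2)·(1 − 7.24/11.86) = 0.58

α = 0.58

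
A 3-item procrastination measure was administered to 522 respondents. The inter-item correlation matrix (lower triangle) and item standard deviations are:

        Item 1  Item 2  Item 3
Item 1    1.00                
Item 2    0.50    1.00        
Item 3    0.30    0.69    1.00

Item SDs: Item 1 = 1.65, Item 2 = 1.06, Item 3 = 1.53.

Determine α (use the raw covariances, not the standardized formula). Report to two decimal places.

α = 0.71

Σσ²ᵢ = 1.65² + 1.06² + 1.53² = 6.1870
Covariances σ_ij = r_ij · s_i · s_j:
  σ(Item 1,Item 2) = 0.50 × 1.65 × 1.06 = 0.8745
  σ(Item 1,Item 3) = 0.30 × 1.65 × 1.53 = 0.7573
  σ(Item 2,Item 3) = 0.69 × 1.06 × 1.53 = 1.1190
σ²_T = Σσ²ᵢ + 2·Σσ_ij = 6.1870 + 2 × 2.7508 = 11.6886
α = (3/2)·(1 − 6.1870/11.6886) = 0.71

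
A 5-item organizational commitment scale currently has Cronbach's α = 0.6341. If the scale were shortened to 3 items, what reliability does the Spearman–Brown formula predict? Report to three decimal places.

predicted reliability = 0.510

Length factor m = 3/5 = 0.6000
α' = m·α / (1 − (1−m)·α)
   = 3/5 × 0.6341 / (1 − (1 − 3/5) × 0.6341)
   = 0.3805 / 0.7464 = 0.510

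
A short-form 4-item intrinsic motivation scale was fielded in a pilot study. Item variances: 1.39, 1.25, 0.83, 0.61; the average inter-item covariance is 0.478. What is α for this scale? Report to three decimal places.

α = 0.779

Σσ²ᵢ = 1.39 + 1.25 + 0.83 + 0.61 = 4.08
Sum of the 6 distinct covariances = 6 × 0.478 = 2.868
σ²_total = Σσ²ᵢ + 2·Σcov = 4.08 + 2 × 2.868 = 9.816
α = (4/3)·(1 − 4.08/9.816) = 0.779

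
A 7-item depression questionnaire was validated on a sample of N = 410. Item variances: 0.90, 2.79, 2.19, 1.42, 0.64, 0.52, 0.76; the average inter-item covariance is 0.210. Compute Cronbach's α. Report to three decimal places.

Cronbach's α = 0.570

Σσᵢ² = 0.90 + 2.79 + 2.19 + 1.42 + 0.64 + 0.52 + 0.76 = 9.22
Sum of the 21 distinct covariances = 21 × 0.210 = 4.410
total variance = Σσᵢ² + 2·Σcov = 9.22 + 2 × 4.410 = 18.040
α = (7/6)·(1 − 9.22/18.040) = 0.570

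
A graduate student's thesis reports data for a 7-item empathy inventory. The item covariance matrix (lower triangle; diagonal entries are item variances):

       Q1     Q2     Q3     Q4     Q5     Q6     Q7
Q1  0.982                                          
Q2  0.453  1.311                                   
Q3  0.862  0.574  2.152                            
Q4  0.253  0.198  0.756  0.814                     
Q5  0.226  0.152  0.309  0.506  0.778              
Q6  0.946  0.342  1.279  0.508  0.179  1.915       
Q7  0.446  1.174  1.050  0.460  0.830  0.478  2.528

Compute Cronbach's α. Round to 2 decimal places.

α = 0.81

sum of item variances = 0.982 + 1.311 + 2.152 + 0.814 + 0.778 + 1.915 + 2.528 = 10.480
Sum of the distinct covariances = 11.981
total variance = 10.480 + 2 × 11.981 = 34.442
α = (k/(k−1))·(1 − sum of item variances/total variance) = (7/6)·(1 − 10.480/34.442) = 0.81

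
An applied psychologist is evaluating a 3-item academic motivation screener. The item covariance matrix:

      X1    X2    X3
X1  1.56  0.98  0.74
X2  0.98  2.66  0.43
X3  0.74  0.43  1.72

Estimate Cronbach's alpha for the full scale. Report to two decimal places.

Cronbach's alpha = 0.63

Σσ²ᵢ = 1.56 + 2.66 + 1.72 = 5.94
Sum of the distinct covariances = 2.15
σ²_total = 5.94 + 2 × 2.15 = 10.24
α = (k/(k−1))·(1 − Σσ²ᵢ/σ²_total) = (3/2)·(1 − 5.94/10.24) = 0.63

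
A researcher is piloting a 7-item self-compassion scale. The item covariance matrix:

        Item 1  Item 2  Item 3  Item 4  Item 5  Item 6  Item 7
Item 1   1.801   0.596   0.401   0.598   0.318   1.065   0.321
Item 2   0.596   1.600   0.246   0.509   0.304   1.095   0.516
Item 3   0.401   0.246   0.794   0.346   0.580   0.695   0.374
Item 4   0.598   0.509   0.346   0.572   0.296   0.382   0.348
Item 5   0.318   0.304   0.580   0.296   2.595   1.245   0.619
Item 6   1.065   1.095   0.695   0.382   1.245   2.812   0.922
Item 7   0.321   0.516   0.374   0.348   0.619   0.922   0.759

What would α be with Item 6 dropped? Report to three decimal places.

α = 0.733

Remaining items: Item 1, Item 2, Item 3, Item 4, Item 5, Item 7 (k = 6).
ΣVar(i) = 1.801 + 1.600 + 0.794 + 0.572 + 2.595 + 0.759 = 8.121
σ²_total = 8.121 + 2 × 6.372 = 20.865
α (item deleted) = (6/5)·(1 − 8.121/20.865) = 0.733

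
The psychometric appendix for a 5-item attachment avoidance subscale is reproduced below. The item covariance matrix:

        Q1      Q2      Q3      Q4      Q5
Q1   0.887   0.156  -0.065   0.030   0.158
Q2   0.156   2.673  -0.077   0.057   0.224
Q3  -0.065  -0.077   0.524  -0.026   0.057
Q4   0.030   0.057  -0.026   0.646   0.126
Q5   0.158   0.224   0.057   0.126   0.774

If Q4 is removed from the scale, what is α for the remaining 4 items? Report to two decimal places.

Remaining items: Q1, Q2, Q3, Q5 (k = 4).
Σσᵢ² = 0.887 + 2.673 + 0.524 + 0.774 = 4.858
σ²_total = 4.858 + 2 × 0.453 = 5.764
α (item deleted) = (4/3)·(1 − 4.858/5.764) = 0.21

α = 0.21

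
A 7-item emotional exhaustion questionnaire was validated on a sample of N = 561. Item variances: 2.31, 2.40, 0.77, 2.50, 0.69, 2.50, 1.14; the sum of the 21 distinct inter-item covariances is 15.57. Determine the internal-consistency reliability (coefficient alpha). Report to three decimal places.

α = 0.836

Σσᵢ² = 2.31 + 2.40 + 0.77 + 2.50 + 0.69 + 2.50 + 1.14 = 12.31
Sum of distinct covariances = 15.57
Var(T) = Σσᵢ² + 2·Σcov = 12.31 + 2 × 15.57 = 43.45
α = (7/6)·(1 − 12.31/43.45) = 0.836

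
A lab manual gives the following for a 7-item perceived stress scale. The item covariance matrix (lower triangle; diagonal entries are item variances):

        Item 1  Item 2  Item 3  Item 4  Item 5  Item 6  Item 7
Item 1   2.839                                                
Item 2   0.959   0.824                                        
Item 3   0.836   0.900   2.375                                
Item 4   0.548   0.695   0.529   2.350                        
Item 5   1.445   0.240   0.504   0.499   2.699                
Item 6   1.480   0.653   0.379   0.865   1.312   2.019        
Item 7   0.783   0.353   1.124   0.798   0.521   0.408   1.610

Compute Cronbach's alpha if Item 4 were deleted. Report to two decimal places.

Cronbach's alpha = 0.79

Remaining items: Item 1, Item 2, Item 3, Item 5, Item 6, Item 7 (k = 6).
ΣVar(i) = 2.839 + 0.824 + 2.375 + 2.699 + 2.019 + 1.610 = 12.366
Var(T) = 12.366 + 2 × 11.897 = 36.160
α (item deleted) = (6/5)·(1 − 12.366/36.160) = 0.79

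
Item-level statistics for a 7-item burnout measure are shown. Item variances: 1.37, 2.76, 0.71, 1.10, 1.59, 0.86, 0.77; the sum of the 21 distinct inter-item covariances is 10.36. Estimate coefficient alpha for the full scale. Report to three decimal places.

α = 0.809

Σσ²ᵢ = 1.37 + 2.76 + 0.71 + 1.10 + 1.59 + 0.86 + 0.77 = 9.16
Sum of distinct covariances = 10.36
Var(T) = Σσ²ᵢ + 2·Σcov = 9.16 + 2 × 10.36 = 29.88
α = (7/6)·(1 − 9.16/29.88) = 0.809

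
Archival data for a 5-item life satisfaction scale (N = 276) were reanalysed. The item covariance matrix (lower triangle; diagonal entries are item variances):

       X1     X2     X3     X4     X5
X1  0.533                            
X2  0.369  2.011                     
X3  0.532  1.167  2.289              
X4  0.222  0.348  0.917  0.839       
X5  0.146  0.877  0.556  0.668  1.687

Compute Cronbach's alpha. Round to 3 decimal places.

α = 0.765

Σσᵢ² = 0.533 + 2.011 + 2.289 + 0.839 + 1.687 = 7.359
Σ_{i<j} σ_ij = 5.802
Var(T) = 7.359 + 2 × 5.802 = 18.963
α = (k/(k−1))·(1 − Σσᵢ²/Var(T)) = (5/4)·(1 − 7.359/18.963) = 0.765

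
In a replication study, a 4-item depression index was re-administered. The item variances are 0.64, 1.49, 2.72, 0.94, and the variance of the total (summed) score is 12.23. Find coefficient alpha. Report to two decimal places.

α = 0.70

Σσ²ᵢ = 0.64 + 1.49 + 2.72 + 0.94 = 5.79
α = (k/(k−1))·(1 − Σσ²ᵢ/total variance) = (4/3)·(1 − 5.79/12.23) = 0.70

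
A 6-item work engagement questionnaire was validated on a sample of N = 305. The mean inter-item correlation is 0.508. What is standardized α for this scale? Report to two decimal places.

α = 0.86

Standardized α = k·r̄ / (1 + (k−1)·r̄) = 6 × 0.508 / (1 + 5 × 0.508)
  = 3.0480 / 3.5400 = 0.86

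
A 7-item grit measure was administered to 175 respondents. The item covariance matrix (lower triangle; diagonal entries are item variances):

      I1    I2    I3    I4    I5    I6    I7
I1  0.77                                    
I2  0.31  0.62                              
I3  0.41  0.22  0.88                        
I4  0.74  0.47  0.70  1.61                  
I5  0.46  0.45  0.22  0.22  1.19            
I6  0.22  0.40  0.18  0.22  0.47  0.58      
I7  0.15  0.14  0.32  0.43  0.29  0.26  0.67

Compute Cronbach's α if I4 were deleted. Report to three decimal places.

α = 0.788

Remaining items: I1, I2, I3, I5, I6, I7 (k = 6).
Σσᵢ² = 0.77 + 0.62 + 0.88 + 1.19 + 0.58 + 0.67 = 4.71
Var(T) = 4.71 + 2 × 4.50 = 13.71
α (item deleted) = (6/5)·(1 − 4.71/13.71) = 0.788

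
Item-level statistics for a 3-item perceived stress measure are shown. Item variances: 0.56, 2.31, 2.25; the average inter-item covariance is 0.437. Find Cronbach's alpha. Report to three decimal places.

ΣVar(i) = 0.56 + 2.31 + 2.25 = 5.12
Sum of the 3 distinct covariances = 3 × 0.437 = 1.311
σ²_T = ΣVar(i) + 2·Σcov = 5.12 + 2 × 1.311 = 7.742
α = (3/2)·(1 − 5.12/7.742) = 0.508

Cronbach's alpha = 0.508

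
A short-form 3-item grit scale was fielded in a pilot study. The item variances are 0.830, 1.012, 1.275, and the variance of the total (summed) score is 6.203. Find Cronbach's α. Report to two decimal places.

α = 0.75

sum of item variances = 0.830 + 1.012 + 1.275 = 3.117
α = (k/(k−1))·(1 − sum of item variances/σ²_total) = (3/2)·(1 − 3.117/6.203) = 0.75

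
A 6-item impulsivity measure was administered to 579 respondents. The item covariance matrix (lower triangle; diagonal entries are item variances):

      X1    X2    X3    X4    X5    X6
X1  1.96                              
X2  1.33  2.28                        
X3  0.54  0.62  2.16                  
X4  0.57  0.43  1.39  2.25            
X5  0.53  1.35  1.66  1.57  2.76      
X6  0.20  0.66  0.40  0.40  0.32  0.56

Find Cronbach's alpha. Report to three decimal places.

α = 0.800

ΣVar(i) = 1.96 + 2.28 + 2.16 + 2.25 + 2.76 + 0.56 = 11.97
Sum of off-diagonal covariances = 11.97
Var(T) = 11.97 + 2 × 11.97 = 35.91
α = (k/(k−1))·(1 − ΣVar(i)/Var(T)) = (6/5)·(1 − 11.97/35.91) = 0.800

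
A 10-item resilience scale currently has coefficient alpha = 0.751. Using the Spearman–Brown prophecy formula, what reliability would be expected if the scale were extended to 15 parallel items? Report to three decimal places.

predicted reliability = 0.819

Length factor m = 15/10 = 1.5000
α' = m·α / (1 + (m−1)·α)
   = 15/10 × 0.751 / (1 + (15/10 − 1) × 0.751)
   = 1.1265 / 1.3755 = 0.819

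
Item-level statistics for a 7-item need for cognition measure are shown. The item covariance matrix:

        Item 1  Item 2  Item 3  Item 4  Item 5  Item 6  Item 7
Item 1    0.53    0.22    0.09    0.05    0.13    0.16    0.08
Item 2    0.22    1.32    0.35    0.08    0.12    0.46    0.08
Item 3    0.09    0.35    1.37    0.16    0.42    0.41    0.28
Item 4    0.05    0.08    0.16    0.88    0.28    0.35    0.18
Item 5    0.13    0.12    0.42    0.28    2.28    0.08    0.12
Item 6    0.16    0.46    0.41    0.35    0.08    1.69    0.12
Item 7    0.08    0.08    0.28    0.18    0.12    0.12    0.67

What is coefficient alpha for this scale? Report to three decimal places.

coefficient alpha = 0.573

ΣVar(i) = 0.53 + 1.32 + 1.37 + 0.88 + 2.28 + 1.69 + 0.67 = 8.74
Sum of off-diagonal covariances = 4.22
σ²_total = 8.74 + 2 × 4.22 = 17.18
α = (k/(k−1))·(1 − ΣVar(i)/σ²_total) = (7/6)·(1 − 8.74/17.18) = 0.573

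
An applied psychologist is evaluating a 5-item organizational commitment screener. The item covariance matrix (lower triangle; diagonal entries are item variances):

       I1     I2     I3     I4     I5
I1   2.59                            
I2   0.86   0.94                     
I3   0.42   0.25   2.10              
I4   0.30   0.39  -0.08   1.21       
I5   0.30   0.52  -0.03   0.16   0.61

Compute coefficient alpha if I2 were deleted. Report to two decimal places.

Remaining items: I1, I3, I4, I5 (k = 4).
Σσ²ᵢ = 2.59 + 2.10 + 1.21 + 0.61 = 6.51
σ²_total = 6.51 + 2 × 1.07 = 8.65
α (item deleted) = (4/3)·(1 − 6.51/8.65) = 0.33

coefficient alpha = 0.33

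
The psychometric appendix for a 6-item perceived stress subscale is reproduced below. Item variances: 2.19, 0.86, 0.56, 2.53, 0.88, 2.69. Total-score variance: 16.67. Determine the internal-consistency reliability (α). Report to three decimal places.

sum of item variances = 2.19 + 0.86 + 0.56 + 2.53 + 0.88 + 2.69 = 9.71
α = (k/(k−1))·(1 − sum of item variances/Var(T)) = (6/5)·(1 − 9.71/16.67) = 0.501

α = 0.501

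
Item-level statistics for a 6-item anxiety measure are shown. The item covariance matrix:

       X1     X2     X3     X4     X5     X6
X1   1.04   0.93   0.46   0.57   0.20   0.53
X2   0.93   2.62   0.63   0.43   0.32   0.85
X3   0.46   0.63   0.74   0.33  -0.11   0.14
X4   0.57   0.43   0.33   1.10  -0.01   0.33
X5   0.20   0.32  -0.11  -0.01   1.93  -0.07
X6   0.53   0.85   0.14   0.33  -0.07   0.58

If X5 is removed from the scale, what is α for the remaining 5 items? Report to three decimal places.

α = 0.789

Remaining items: X1, X2, X3, X4, X6 (k = 5).
Σσᵢ² = 1.04 + 2.62 + 0.74 + 1.10 + 0.58 = 6.08
total variance = 6.08 + 2 × 5.20 = 16.48
α (item deleted) = (5/4)·(1 − 6.08/16.48) = 0.789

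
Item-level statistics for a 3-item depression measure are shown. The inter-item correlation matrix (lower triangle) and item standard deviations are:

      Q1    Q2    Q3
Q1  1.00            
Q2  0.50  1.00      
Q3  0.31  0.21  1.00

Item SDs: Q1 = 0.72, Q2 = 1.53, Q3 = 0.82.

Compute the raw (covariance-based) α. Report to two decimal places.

α = 0.54

Σσ²ᵢ = 0.72² + 1.53² + 0.82² = 3.5317
Covariances σ_ij = r_ij · s_i · s_j:
  σ(Q1,Q2) = 0.50 × 0.72 × 1.53 = 0.5508
  σ(Q1,Q3) = 0.31 × 0.72 × 0.82 = 0.1830
  σ(Q2,Q3) = 0.21 × 1.53 × 0.82 = 0.2635
σ²_T = Σσ²ᵢ + 2·Σσ_ij = 3.5317 + 2 × 0.9973 = 5.5263
α = (3/2)·(1 − 3.5317/5.5263) = 0.54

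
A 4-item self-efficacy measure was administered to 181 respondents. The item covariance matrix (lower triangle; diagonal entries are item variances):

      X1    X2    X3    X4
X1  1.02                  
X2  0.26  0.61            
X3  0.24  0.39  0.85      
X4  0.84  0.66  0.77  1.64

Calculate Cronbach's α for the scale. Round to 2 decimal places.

Cronbach's α = 0.81

Σσ²ᵢ = 1.02 + 0.61 + 0.85 + 1.64 = 4.12
Sum of off-diagonal covariances = 3.16
σ²_T = 4.12 + 2 × 3.16 = 10.44
α = (k/(k−1))·(1 − Σσ²ᵢ/σ²_T) = (4/3)·(1 − 4.12/10.44) = 0.81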